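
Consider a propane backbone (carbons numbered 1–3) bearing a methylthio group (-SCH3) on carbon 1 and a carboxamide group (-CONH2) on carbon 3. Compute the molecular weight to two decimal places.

Atom tally by fragment:
  CH3SCH2 → C:2 H:5 S:1
  CH2 → C:1 H:2
  CH2CONH2 → C:2 H:4 O:1 N:1
Element totals:
  C: 5
  H: 11
  N: 1
  O: 1
  S: 1
Molecular formula: C5H11NOS.
  M = 5(12.011) + 11(1.008) + 14.007 + 15.999 + 32.06
    = 60.055 + 11.088 + 14.007 + 15.999 + 32.060 = 133.209

133.21 g/mol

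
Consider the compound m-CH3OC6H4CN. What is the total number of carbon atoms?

8

Element totals:
  C: 8
  H: 7
  N: 1
  O: 1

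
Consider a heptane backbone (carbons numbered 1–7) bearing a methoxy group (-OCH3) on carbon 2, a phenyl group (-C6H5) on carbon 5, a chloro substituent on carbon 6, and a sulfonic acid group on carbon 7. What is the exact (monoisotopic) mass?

Atom tally by fragment:
  CH3 → C:1 H:3
  CH(OCH3) → C:2 H:4 O:1
  CH2 → C:1 H:2
  CH2 → C:1 H:2
  CH(C6H5) → C:7 H:6
  CH(Cl) → C:1 H:1 Cl:1
  CH2SO3H → C:1 H:3 S:1 O:3
Element totals:
  C: 14
  H: 21
  Cl: 1
  O: 4
  S: 1
Molecular formula: C14H21ClO4S.
  M = 14(12.0) + 21(1.007825) + 34.968853 + 4(15.994915) + 31.972071
    = 168.000000 + 21.164325 + 34.968853 + 63.979660 + 31.972071 = 320.084909

320.0849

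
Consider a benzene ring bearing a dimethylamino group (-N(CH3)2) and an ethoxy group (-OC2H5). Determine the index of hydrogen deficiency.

4

Atom tally by fragment:
  benzene ring core → C:6 H:6
  (− 2 ring H displaced by substituents)
  + N(CH3)2 → N:1 C:2 H:6
  + OC2H5 → C:2 H:5 O:1
Element totals:
  C: 10
  H: 15
  N: 1
  O: 1
Molecular formula: C10H15NO.
DoU = (2C + 2 + N − H − X) / 2 = (2·10 + 2 + 1 − 15 − 0) / 2 = 4.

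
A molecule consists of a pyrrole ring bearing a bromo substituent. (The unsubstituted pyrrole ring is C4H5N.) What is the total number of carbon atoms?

Atom tally by fragment:
  pyrrole ring core → C:4 H:5 N:1
  (− 1 ring H displaced by substituents)
  + Br → Br:1
Element totals:
  C: 4
  H: 4
  Br: 1
  N: 1

4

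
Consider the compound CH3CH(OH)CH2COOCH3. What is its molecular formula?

Atom tally by fragment:
  CH3 → C:1 H:3
  CH(OH) → C:1 H:2 O:1
  CH2COOCH3 → C:3 H:5 O:2
Element totals:
  C: 5
  H: 10
  O: 3

C5H10O3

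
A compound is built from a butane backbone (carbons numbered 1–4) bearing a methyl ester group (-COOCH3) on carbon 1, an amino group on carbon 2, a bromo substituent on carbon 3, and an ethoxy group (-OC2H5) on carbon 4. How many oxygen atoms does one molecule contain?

3

Atom tally by fragment:
  CH3OOCCH2 → C:3 H:5 O:2
  CH(NH2) → C:1 H:3 N:1
  CH(Br) → C:1 H:1 Br:1
  CH2OC2H5 → C:3 H:7 O:1
Element totals:
  C: 8
  H: 16
  Br: 1
  N: 1
  O: 3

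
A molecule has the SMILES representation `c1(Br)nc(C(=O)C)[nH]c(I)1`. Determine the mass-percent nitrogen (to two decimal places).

Atom tally by fragment:
  imidazole ring core → C:3 H:4 N:2
  (− 3 ring H displaced by substituents)
  + Br → Br:1
  + COCH3 → C:2 H:3 O:1
  + I → I:1
Element totals:
  C: 5
  H: 4
  Br: 1
  I: 1
  N: 2
  O: 1
Molecular formula: C5H4BrIN2O.
Molar mass = 314.908 g/mol.
Mass from N: 2 × 14.007 = 28.014 g/mol.
%N = 28.014 / 314.908 × 100 = 8.90%.

8.90%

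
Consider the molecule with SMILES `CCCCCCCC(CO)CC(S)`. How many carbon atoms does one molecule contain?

Atom tally by fragment:
  CH3 → C:1 H:3
  CH2 → C:1 H:2
  CH2 → C:1 H:2
  CH2 → C:1 H:2
  CH2 → C:1 H:2
  CH2 → C:1 H:2
  CH2 → C:1 H:2
  CH(CH2OH) → C:2 H:4 O:1
  CH2 → C:1 H:2
  CH2SH → C:1 H:3 S:1
Element totals:
  C: 11
  H: 24
  O: 1
  S: 1

11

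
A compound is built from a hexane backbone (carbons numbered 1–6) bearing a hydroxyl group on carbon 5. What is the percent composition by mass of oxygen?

Atom tally by fragment:
  CH3 → C:1 H:3
  CH2 → C:1 H:2
  CH2 → C:1 H:2
  CH2 → C:1 H:2
  CH(OH) → C:1 H:2 O:1
  CH3 → C:1 H:3
Element totals:
  C: 6
  H: 14
  O: 1
Molecular formula: C6H14O.
Molar mass = 102.177 g/mol.
Mass from O: 1 × 15.999 = 15.999 g/mol.
%O = 15.999 / 102.177 × 100 = 15.66%.

15.66%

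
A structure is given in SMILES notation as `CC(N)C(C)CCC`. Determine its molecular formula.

C7H17N

Atom tally by fragment:
  CH3 → C:1 H:3
  CH(NH2) → C:1 H:3 N:1
  CH(CH3) → C:2 H:4
  CH2 → C:1 H:2
  CH2 → C:1 H:2
  CH3 → C:1 H:3
Element totals:
  C: 7
  H: 17
  N: 1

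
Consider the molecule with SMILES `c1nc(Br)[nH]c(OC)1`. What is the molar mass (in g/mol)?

Atom tally by fragment:
  imidazole ring core → C:3 H:4 N:2
  (− 2 ring H displaced by substituents)
  + Br → Br:1
  + OCH3 → C:1 H:3 O:1
Element totals:
  C: 4
  H: 5
  Br: 1
  N: 2
  O: 1
Molecular formula: C4H5BrN2O.
  M = 4(12.011) + 5(1.008) + 79.904 + 2(14.007) + 15.999
    = 48.044 + 5.040 + 79.904 + 28.014 + 15.999 = 177.001

177.00 g/mol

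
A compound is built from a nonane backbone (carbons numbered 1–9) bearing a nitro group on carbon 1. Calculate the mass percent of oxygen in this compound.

18.47%

Atom tally by fragment:
  O2NCH2 → C:1 H:2 N:1 O:2
  CH2 → C:1 H:2
  CH2 → C:1 H:2
  CH2 → C:1 H:2
  CH2 → C:1 H:2
  CH2 → C:1 H:2
  CH2 → C:1 H:2
  CH2 → C:1 H:2
  CH3 → C:1 H:3
Element totals:
  C: 9
  H: 19
  N: 1
  O: 2
Molecular formula: C9H19NO2.
Molar mass = 173.256 g/mol.
Mass from O: 2 × 15.999 = 31.998 g/mol.
%O = 31.998 / 173.256 × 100 = 18.47%.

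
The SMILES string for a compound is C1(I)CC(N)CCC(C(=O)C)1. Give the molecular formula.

Atom tally by fragment:
  cyclohexane ring core → C:6 H:12
  (− 3 ring H displaced by substituents)
  + I → I:1
  + NH2 → N:1 H:2
  + COCH3 → C:2 H:3 O:1
Element totals:
  C: 8
  H: 14
  I: 1
  N: 1
  O: 1

C8H14INO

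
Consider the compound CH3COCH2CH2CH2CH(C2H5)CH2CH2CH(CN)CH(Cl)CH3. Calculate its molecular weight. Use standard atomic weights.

257.80 g/mol

Element totals:
  C: 14
  H: 24
  Cl: 1
  N: 1
  O: 1
Molecular formula: C14H24ClNO.
  M = 14(12.011) + 24(1.008) + 35.45 + 14.007 + 15.999
    = 168.154 + 24.192 + 35.450 + 14.007 + 15.999 = 257.802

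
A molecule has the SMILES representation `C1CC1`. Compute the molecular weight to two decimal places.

Atom tally by fragment:
  cyclopropane ring core → C:3 H:6
Element totals:
  C: 3
  H: 6
Molecular formula: C3H6.
  M = 3(12.011) + 6(1.008)
    = 36.033 + 6.048 = 42.081

42.08 g/mol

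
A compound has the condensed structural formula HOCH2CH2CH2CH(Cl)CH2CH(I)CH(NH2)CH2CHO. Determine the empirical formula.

Element totals:
  C: 9
  H: 17
  Cl: 1
  I: 1
  N: 1
  O: 2
Molecular formula: C9H17ClINO2.
gcd of subscripts (9, 1, 17, 1, 1, 2) = 1, so the empirical formula equals the molecular formula.

C9H17ClINO2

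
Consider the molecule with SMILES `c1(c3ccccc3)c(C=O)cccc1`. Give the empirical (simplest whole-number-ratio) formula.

C13H10O

Atom tally by fragment:
  benzene ring core → C:6 H:6
  (− 2 ring H displaced by substituents)
  + C6H5 → C:6 H:5
  + CHO → C:1 H:1 O:1
Element totals:
  C: 13
  H: 10
  O: 1
Molecular formula: C13H10O.
gcd of subscripts (13, 10, 1) = 1, so the empirical formula equals the molecular formula.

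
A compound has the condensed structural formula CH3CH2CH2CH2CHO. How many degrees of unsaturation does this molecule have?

1

Element totals:
  C: 5
  H: 10
  O: 1
Molecular formula: C5H10O.
DoU = (2C + 2 + N − H − X) / 2 = (2·5 + 2 + 0 − 10 − 0) / 2 = 1.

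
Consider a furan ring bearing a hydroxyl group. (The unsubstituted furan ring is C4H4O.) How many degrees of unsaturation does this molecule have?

3

Atom tally by fragment:
  furan ring core → C:4 H:4 O:1
  (− 1 ring H displaced by substituents)
  + OH → O:1 H:1
Element totals:
  C: 4
  H: 4
  O: 2
Molecular formula: C4H4O2.
DoU = (2C + 2 + N − H − X) / 2 = (2·4 + 2 + 0 − 4 − 0) / 2 = 3.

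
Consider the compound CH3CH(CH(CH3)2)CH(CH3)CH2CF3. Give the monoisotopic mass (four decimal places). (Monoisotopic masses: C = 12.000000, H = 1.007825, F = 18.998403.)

182.1282

Element totals:
  C: 9
  H: 17
  F: 3
Molecular formula: C9H17F3.
  M = 9(12.0) + 17(1.007825) + 3(18.998403)
    = 108.000000 + 17.133025 + 56.995209 = 182.128234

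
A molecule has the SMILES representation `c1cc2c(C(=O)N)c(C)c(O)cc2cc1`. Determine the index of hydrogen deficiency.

Atom tally by fragment:
  naphthalene ring system core → C:10 H:8
  (− 3 ring H displaced by substituents)
  + CONH2 → C:1 H:2 O:1 N:1
  + CH3 → C:1 H:3
  + OH → O:1 H:1
Element totals:
  C: 12
  H: 11
  N: 1
  O: 2
Molecular formula: C12H11NO2.
DoU = (2C + 2 + N − H − X) / 2 = (2·12 + 2 + 1 − 11 − 0) / 2 = 8.

8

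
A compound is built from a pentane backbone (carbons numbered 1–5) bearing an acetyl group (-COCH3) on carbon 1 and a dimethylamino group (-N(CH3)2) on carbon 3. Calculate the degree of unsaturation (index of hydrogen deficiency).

1

Atom tally by fragment:
  CH3COCH2 → C:3 H:5 O:1
  CH2 → C:1 H:2
  CH(N(CH3)2) → C:3 H:7 N:1
  CH2 → C:1 H:2
  CH3 → C:1 H:3
Element totals:
  C: 9
  H: 19
  N: 1
  O: 1
Molecular formula: C9H19NO.
DoU = (2C + 2 + N − H − X) / 2 = (2·9 + 2 + 1 − 19 − 0) / 2 = 1.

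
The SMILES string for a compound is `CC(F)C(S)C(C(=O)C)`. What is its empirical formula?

Atom tally by fragment:
  CH3 → C:1 H:3
  CH(F) → C:1 H:1 F:1
  CH(SH) → C:1 H:2 S:1
  CH2COCH3 → C:3 H:5 O:1
Element totals:
  C: 6
  H: 11
  F: 1
  O: 1
  S: 1
Molecular formula: C6H11FOS.
gcd of subscripts (6, 1, 11, 1, 1) = 1, so the empirical formula equals the molecular formula.

C6H11FOS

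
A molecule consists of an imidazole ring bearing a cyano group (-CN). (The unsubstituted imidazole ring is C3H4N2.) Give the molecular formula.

Atom tally by fragment:
  imidazole ring core → C:3 H:4 N:2
  (− 1 ring H displaced by substituents)
  + CN → C:1 N:1
Element totals:
  C: 4
  H: 3
  N: 3

C4H3N3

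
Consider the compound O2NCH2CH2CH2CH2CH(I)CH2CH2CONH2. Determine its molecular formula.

C8H15IN2O3

Element totals:
  C: 8
  H: 15
  I: 1
  N: 2
  O: 3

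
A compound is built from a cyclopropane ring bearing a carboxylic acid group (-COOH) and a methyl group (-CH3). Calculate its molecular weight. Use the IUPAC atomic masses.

Atom tally by fragment:
  cyclopropane ring core → C:3 H:6
  (− 2 ring H displaced by substituents)
  + COOH → C:1 H:1 O:2
  + CH3 → C:1 H:3
Element totals:
  C: 5
  H: 8
  O: 2
Molecular formula: C5H8O2.
  M = 5(12.011) + 8(1.008) + 2(15.999)
    = 60.055 + 8.064 + 31.998 = 100.117

100.12 g/mol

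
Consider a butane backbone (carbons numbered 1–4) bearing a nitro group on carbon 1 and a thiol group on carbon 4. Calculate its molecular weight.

135.18 g/mol

Atom tally by fragment:
  O2NCH2 → C:1 H:2 N:1 O:2
  CH2 → C:1 H:2
  CH2 → C:1 H:2
  CH2SH → C:1 H:3 S:1
Element totals:
  C: 4
  H: 9
  N: 1
  O: 2
  S: 1
Molecular formula: C4H9NO2S.
  M = 4(12.011) + 9(1.008) + 14.007 + 2(15.999) + 32.06
    = 48.044 + 9.072 + 14.007 + 31.998 + 32.060 = 135.181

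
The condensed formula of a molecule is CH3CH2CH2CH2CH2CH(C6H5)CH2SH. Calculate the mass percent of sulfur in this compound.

Atom tally by fragment:
  CH3 → C:1 H:3
  CH2 → C:1 H:2
  CH2 → C:1 H:2
  CH2 → C:1 H:2
  CH2 → C:1 H:2
  CH(C6H5) → C:7 H:6
  CH2SH → C:1 H:3 S:1
Element totals:
  C: 13
  H: 20
  S: 1
Molecular formula: C13H20S.
Molar mass = 208.363 g/mol.
Mass from S: 1 × 32.06 = 32.060 g/mol.
%S = 32.060 / 208.363 × 100 = 15.39%.

15.39%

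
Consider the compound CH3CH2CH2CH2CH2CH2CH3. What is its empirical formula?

Atom tally by fragment:
  CH3 → C:1 H:3
  CH2 → C:1 H:2
  CH2 → C:1 H:2
  CH2 → C:1 H:2
  CH2 → C:1 H:2
  CH2 → C:1 H:2
  CH3 → C:1 H:3
Element totals:
  C: 7
  H: 16
Molecular formula: C7H16.
gcd of subscripts (7, 16) = 1, so the empirical formula equals the molecular formula.

C7H16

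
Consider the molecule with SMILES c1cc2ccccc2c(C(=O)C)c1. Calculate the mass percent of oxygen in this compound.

9.40%

Atom tally by fragment:
  naphthalene ring system core → C:10 H:8
  (− 1 ring H displaced by substituents)
  + COCH3 → C:2 H:3 O:1
Element totals:
  C: 12
  H: 10
  O: 1
Molecular formula: C12H10O.
Molar mass = 170.211 g/mol.
Mass from O: 1 × 15.999 = 15.999 g/mol.
%O = 15.999 / 170.211 × 100 = 9.40%.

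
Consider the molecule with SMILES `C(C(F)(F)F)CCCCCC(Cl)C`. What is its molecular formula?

Atom tally by fragment:
  F3CCH2 → C:2 H:2 F:3
  CH2 → C:1 H:2
  CH2 → C:1 H:2
  CH2 → C:1 H:2
  CH2 → C:1 H:2
  CH2 → C:1 H:2
  CH(Cl) → C:1 H:1 Cl:1
  CH3 → C:1 H:3
Element totals:
  C: 9
  H: 16
  Cl: 1
  F: 3

C9H16ClF3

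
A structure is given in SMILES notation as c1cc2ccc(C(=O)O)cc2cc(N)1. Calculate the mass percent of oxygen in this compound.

Atom tally by fragment:
  naphthalene ring system core → C:10 H:8
  (− 2 ring H displaced by substituents)
  + COOH → C:1 H:1 O:2
  + NH2 → N:1 H:2
Element totals:
  C: 11
  H: 9
  N: 1
  O: 2
Molecular formula: C11H9NO2.
Molar mass = 187.198 g/mol.
Mass from O: 2 × 15.999 = 31.998 g/mol.
%O = 31.998 / 187.198 × 100 = 17.09%.

17.09%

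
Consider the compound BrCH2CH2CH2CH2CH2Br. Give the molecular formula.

C5H10Br2

Element totals:
  C: 5
  H: 10
  Br: 2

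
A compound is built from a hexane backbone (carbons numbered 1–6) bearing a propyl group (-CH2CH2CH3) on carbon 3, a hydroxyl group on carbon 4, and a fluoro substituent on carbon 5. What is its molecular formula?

Atom tally by fragment:
  CH3 → C:1 H:3
  CH2 → C:1 H:2
  CH(CH2CH2CH3) → C:4 H:8
  CH(OH) → C:1 H:2 O:1
  CH(F) → C:1 H:1 F:1
  CH3 → C:1 H:3
Element totals:
  C: 9
  H: 19
  F: 1
  O: 1

C9H19FO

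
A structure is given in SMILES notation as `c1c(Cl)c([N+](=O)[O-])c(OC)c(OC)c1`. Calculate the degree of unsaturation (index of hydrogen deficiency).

Atom tally by fragment:
  benzene ring core → C:6 H:6
  (− 4 ring H displaced by substituents)
  + Cl → Cl:1
  + NO2 → N:1 O:2
  + OCH3 → C:1 H:3 O:1
  + OCH3 → C:1 H:3 O:1
Element totals:
  C: 8
  H: 8
  Cl: 1
  N: 1
  O: 4
Molecular formula: C8H8ClNO4.
DoU = (2C + 2 + N − H − X) / 2 = (2·8 + 2 + 1 − 8 − 1) / 2 = 5.

5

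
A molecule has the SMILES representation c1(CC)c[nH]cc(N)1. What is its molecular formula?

Atom tally by fragment:
  pyrrole ring core → C:4 H:5 N:1
  (− 2 ring H displaced by substituents)
  + C2H5 → C:2 H:5
  + NH2 → N:1 H:2
Element totals:
  C: 6
  H: 10
  N: 2

C6H10N2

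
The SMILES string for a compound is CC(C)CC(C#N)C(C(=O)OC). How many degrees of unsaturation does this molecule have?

Atom tally by fragment:
  CH3 → C:1 H:3
  CH(CH3) → C:2 H:4
  CH2 → C:1 H:2
  CH(CN) → C:2 H:1 N:1
  CH2COOCH3 → C:3 H:5 O:2
Element totals:
  C: 9
  H: 15
  N: 1
  O: 2
Molecular formula: C9H15NO2.
DoU = (2C + 2 + N − H − X) / 2 = (2·9 + 2 + 1 − 15 − 0) / 2 = 3.

3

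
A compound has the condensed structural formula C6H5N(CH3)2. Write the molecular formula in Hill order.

C8H11N

Atom tally by fragment:
  benzene ring core → C:6 H:6
  (− 1 ring H displaced by substituents)
  + N(CH3)2 → N:1 C:2 H:6
Element totals:
  C: 8
  H: 11
  N: 1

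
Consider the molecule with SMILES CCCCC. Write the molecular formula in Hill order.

Atom tally by fragment:
  CH3 → C:1 H:3
  CH2 → C:1 H:2
  CH2 → C:1 H:2
  CH2 → C:1 H:2
  CH3 → C:1 H:3
Element totals:
  C: 5
  H: 12

C5H12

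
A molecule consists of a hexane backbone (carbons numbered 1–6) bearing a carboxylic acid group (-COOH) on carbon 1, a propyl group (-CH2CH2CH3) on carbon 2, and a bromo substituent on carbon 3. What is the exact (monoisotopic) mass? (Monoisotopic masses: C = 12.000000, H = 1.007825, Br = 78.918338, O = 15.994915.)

Atom tally by fragment:
  HOOCCH2 → C:2 H:3 O:2
  CH(CH2CH2CH3) → C:4 H:8
  CH(Br) → C:1 H:1 Br:1
  CH2 → C:1 H:2
  CH2 → C:1 H:2
  CH3 → C:1 H:3
Element totals:
  C: 10
  H: 19
  Br: 1
  O: 2
Molecular formula: C10H19BrO2.
  M = 10(12.0) + 19(1.007825) + 78.918338 + 2(15.994915)
    = 120.000000 + 19.148675 + 78.918338 + 31.989830 = 250.056843

250.0568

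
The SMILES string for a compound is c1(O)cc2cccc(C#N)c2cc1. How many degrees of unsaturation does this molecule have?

Atom tally by fragment:
  naphthalene ring system core → C:10 H:8
  (− 2 ring H displaced by substituents)
  + OH → O:1 H:1
  + CN → C:1 N:1
Element totals:
  C: 11
  H: 7
  N: 1
  O: 1
Molecular formula: C11H7NO.
DoU = (2C + 2 + N − H − X) / 2 = (2·11 + 2 + 1 − 7 − 0) / 2 = 9.

9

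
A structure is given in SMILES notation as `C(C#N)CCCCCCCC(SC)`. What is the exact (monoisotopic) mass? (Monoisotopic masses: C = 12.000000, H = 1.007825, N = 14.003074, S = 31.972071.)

199.1395

Atom tally by fragment:
  NCCH2 → C:2 H:2 N:1
  CH2 → C:1 H:2
  CH2 → C:1 H:2
  CH2 → C:1 H:2
  CH2 → C:1 H:2
  CH2 → C:1 H:2
  CH2 → C:1 H:2
  CH2 → C:1 H:2
  CH2SCH3 → C:2 H:5 S:1
Element totals:
  C: 11
  H: 21
  N: 1
  S: 1
Molecular formula: C11H21NS.
  M = 11(12.0) + 21(1.007825) + 14.003074 + 31.972071
    = 132.000000 + 21.164325 + 14.003074 + 31.972071 = 199.139470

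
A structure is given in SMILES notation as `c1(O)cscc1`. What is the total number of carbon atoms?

Atom tally by fragment:
  thiophene ring core → C:4 H:4 S:1
  (− 1 ring H displaced by substituents)
  + OH → O:1 H:1
Element totals:
  C: 4
  H: 4
  O: 1
  S: 1

4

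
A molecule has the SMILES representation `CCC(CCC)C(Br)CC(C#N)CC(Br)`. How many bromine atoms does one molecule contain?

Atom tally by fragment:
  CH3 → C:1 H:3
  CH2 → C:1 H:2
  CH(CH2CH2CH3) → C:4 H:8
  CH(Br) → C:1 H:1 Br:1
  CH2 → C:1 H:2
  CH(CN) → C:2 H:1 N:1
  CH2 → C:1 H:2
  CH2Br → C:1 H:2 Br:1
Element totals:
  C: 12
  H: 21
  Br: 2
  N: 1

2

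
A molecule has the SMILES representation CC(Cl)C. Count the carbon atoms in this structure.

Atom tally by fragment:
  CH3 → C:1 H:3
  CH(Cl) → C:1 H:1 Cl:1
  CH3 → C:1 H:3
Element totals:
  C: 3
  H: 7
  Cl: 1

3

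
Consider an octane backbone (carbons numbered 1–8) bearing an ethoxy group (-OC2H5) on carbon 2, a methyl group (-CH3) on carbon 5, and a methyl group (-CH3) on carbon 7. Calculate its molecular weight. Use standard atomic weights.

Atom tally by fragment:
  CH3 → C:1 H:3
  CH(OC2H5) → C:3 H:6 O:1
  CH2 → C:1 H:2
  CH2 → C:1 H:2
  CH(CH3) → C:2 H:4
  CH2 → C:1 H:2
  CH(CH3) → C:2 H:4
  CH3 → C:1 H:3
Element totals:
  C: 12
  H: 26
  O: 1
Molecular formula: C12H26O.
  M = 12(12.011) + 26(1.008) + 15.999
    = 144.132 + 26.208 + 15.999 = 186.339

186.34 g/mol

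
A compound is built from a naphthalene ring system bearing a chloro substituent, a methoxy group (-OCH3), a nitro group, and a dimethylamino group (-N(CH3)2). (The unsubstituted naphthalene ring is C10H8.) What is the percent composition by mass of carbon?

55.62%

Atom tally by fragment:
  naphthalene ring system core → C:10 H:8
  (− 4 ring H displaced by substituents)
  + Cl → Cl:1
  + OCH3 → C:1 H:3 O:1
  + NO2 → N:1 O:2
  + N(CH3)2 → N:1 C:2 H:6
Element totals:
  C: 13
  H: 13
  Cl: 1
  N: 2
  O: 3
Molecular formula: C13H13ClN2O3.
Molar mass = 280.708 g/mol.
Mass from C: 13 × 12.011 = 156.143 g/mol.
%C = 156.143 / 280.708 × 100 = 55.62%.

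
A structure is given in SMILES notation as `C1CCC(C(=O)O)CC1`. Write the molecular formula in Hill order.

C7H12O2

Atom tally by fragment:
  cyclohexane ring core → C:6 H:12
  (− 1 ring H displaced by substituents)
  + COOH → C:1 H:1 O:2
Element totals:
  C: 7
  H: 12
  O: 2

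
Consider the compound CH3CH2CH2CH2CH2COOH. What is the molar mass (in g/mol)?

Element totals:
  C: 6
  H: 12
  O: 2
Molecular formula: C6H12O2.
  M = 6(12.011) + 12(1.008) + 2(15.999)
    = 72.066 + 12.096 + 31.998 = 116.160

116.16 g/mol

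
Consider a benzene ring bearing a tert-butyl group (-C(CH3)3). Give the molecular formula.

C10H14

Atom tally by fragment:
  benzene ring core → C:6 H:6
  (− 1 ring H displaced by substituents)
  + C(CH3)3 → C:4 H:9
Element totals:
  C: 10
  H: 14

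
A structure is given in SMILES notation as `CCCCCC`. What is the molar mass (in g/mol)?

86.18 g/mol

Atom tally by fragment:
  CH3 → C:1 H:3
  CH2 → C:1 H:2
  CH2 → C:1 H:2
  CH2 → C:1 H:2
  CH2 → C:1 H:2
  CH3 → C:1 H:3
Element totals:
  C: 6
  H: 14
Molecular formula: C6H14.
  M = 6(12.011) + 14(1.008)
    = 72.066 + 14.112 = 86.178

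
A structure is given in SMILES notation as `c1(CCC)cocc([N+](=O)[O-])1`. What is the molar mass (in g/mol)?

155.15 g/mol

Atom tally by fragment:
  furan ring core → C:4 H:4 O:1
  (− 2 ring H displaced by substituents)
  + CH2CH2CH3 → C:3 H:7
  + NO2 → N:1 O:2
Element totals:
  C: 7
  H: 9
  N: 1
  O: 3
Molecular formula: C7H9NO3.
  M = 7(12.011) + 9(1.008) + 14.007 + 3(15.999)
    = 84.077 + 9.072 + 14.007 + 47.997 = 155.153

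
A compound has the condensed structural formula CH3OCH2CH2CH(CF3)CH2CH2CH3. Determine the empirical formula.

C8H15F3O

Atom tally by fragment:
  CH3OCH2 → C:2 H:5 O:1
  CH2 → C:1 H:2
  CH(CF3) → C:2 H:1 F:3
  CH2 → C:1 H:2
  CH2 → C:1 H:2
  CH3 → C:1 H:3
Element totals:
  C: 8
  H: 15
  F: 3
  O: 1
Molecular formula: C8H15F3O.
gcd of subscripts (8, 3, 15, 1) = 1, so the empirical formula equals the molecular formula.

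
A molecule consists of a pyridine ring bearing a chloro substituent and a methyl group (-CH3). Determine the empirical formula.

C6H6ClN

Atom tally by fragment:
  pyridine ring core → C:5 H:5 N:1
  (− 2 ring H displaced by substituents)
  + Cl → Cl:1
  + CH3 → C:1 H:3
Element totals:
  C: 6
  H: 6
  Cl: 1
  N: 1
Molecular formula: C6H6ClN.
gcd of subscripts (6, 1, 6, 1) = 1, so the empirical formula equals the molecular formula.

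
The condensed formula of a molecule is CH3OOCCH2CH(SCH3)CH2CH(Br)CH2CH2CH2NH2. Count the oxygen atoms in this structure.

2

Element totals:
  C: 10
  H: 20
  Br: 1
  N: 1
  O: 2
  S: 1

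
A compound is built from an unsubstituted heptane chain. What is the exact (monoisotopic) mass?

Atom tally by fragment:
  CH3 → C:1 H:3
  CH2 → C:1 H:2
  CH2 → C:1 H:2
  CH2 → C:1 H:2
  CH2 → C:1 H:2
  CH2 → C:1 H:2
  CH3 → C:1 H:3
Element totals:
  C: 7
  H: 16
Molecular formula: C7H16.
  M = 7(12.0) + 16(1.007825)
    = 84.000000 + 16.125200 = 100.125200

100.1252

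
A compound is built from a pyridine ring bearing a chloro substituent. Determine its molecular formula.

Atom tally by fragment:
  pyridine ring core → C:5 H:5 N:1
  (− 1 ring H displaced by substituents)
  + Cl → Cl:1
Element totals:
  C: 5
  H: 4
  Cl: 1
  N: 1

C5H4ClN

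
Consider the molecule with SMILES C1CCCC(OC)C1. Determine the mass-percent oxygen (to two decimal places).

14.01%

Atom tally by fragment:
  cyclohexane ring core → C:6 H:12
  (− 1 ring H displaced by substituents)
  + OCH3 → C:1 H:3 O:1
Element totals:
  C: 7
  H: 14
  O: 1
Molecular formula: C7H14O.
Molar mass = 114.188 g/mol.
Mass from O: 1 × 15.999 = 15.999 g/mol.
%O = 15.999 / 114.188 × 100 = 14.01%.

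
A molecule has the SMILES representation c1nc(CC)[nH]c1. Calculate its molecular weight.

96.13 g/mol

Atom tally by fragment:
  imidazole ring core → C:3 H:4 N:2
  (− 1 ring H displaced by substituents)
  + C2H5 → C:2 H:5
Element totals:
  C: 5
  H: 8
  N: 2
Molecular formula: C5H8N2.
  M = 5(12.011) + 8(1.008) + 2(14.007)
    = 60.055 + 8.064 + 28.014 = 96.133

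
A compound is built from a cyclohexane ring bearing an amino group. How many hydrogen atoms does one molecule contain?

Atom tally by fragment:
  cyclohexane ring core → C:6 H:12
  (− 1 ring H displaced by substituents)
  + NH2 → N:1 H:2
Element totals:
  C: 6
  H: 13
  N: 1

13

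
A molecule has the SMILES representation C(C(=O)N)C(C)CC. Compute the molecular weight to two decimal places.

Atom tally by fragment:
  H2NOCCH2 → C:2 H:4 O:1 N:1
  CH(CH3) → C:2 H:4
  CH2 → C:1 H:2
  CH3 → C:1 H:3
Element totals:
  C: 6
  H: 13
  N: 1
  O: 1
Molecular formula: C6H13NO.
  M = 6(12.011) + 13(1.008) + 14.007 + 15.999
    = 72.066 + 13.104 + 14.007 + 15.999 = 115.176

115.18 g/mol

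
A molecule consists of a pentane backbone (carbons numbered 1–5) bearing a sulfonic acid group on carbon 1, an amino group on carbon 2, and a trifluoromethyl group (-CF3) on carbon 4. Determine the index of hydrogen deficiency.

0

Atom tally by fragment:
  HO3SCH2 → C:1 H:3 S:1 O:3
  CH(NH2) → C:1 H:3 N:1
  CH2 → C:1 H:2
  CH(CF3) → C:2 H:1 F:3
  CH3 → C:1 H:3
Element totals:
  C: 6
  H: 12
  F: 3
  N: 1
  O: 3
  S: 1
Molecular formula: C6H12F3NO3S.
DoU = (2C + 2 + N − H − X) / 2 = (2·6 + 2 + 1 − 12 − 3) / 2 = 0.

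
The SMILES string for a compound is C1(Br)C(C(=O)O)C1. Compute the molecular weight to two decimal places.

164.99 g/mol

Atom tally by fragment:
  cyclopropane ring core → C:3 H:6
  (− 2 ring H displaced by substituents)
  + Br → Br:1
  + COOH → C:1 H:1 O:2
Element totals:
  C: 4
  H: 5
  Br: 1
  O: 2
Molecular formula: C4H5BrO2.
  M = 4(12.011) + 5(1.008) + 79.904 + 2(15.999)
    = 48.044 + 5.040 + 79.904 + 31.998 = 164.986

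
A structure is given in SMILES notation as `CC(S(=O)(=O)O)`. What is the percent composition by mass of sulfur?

29.11%

Atom tally by fragment:
  CH3 → C:1 H:3
  CH2SO3H → C:1 H:3 S:1 O:3
Element totals:
  C: 2
  H: 6
  O: 3
  S: 1
Molecular formula: C2H6O3S.
Molar mass = 110.127 g/mol.
Mass from S: 1 × 32.06 = 32.060 g/mol.
%S = 32.060 / 110.127 × 100 = 29.11%.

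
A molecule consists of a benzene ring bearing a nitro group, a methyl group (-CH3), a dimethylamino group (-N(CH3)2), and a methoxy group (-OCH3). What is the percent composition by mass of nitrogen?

Atom tally by fragment:
  benzene ring core → C:6 H:6
  (− 4 ring H displaced by substituents)
  + NO2 → N:1 O:2
  + CH3 → C:1 H:3
  + N(CH3)2 → N:1 C:2 H:6
  + OCH3 → C:1 H:3 O:1
Element totals:
  C: 10
  H: 14
  N: 2
  O: 3
Molecular formula: C10H14N2O3.
Molar mass = 210.233 g/mol.
Mass from N: 2 × 14.007 = 28.014 g/mol.
%N = 28.014 / 210.233 × 100 = 13.33%.

13.33%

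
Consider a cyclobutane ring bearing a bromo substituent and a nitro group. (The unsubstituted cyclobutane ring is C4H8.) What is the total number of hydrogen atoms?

Atom tally by fragment:
  cyclobutane ring core → C:4 H:8
  (− 2 ring H displaced by substituents)
  + Br → Br:1
  + NO2 → N:1 O:2
Element totals:
  C: 4
  H: 6
  Br: 1
  N: 1
  O: 2

6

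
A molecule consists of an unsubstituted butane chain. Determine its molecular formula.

Atom tally by fragment:
  CH3 → C:1 H:3
  CH2 → C:1 H:2
  CH2 → C:1 H:2
  CH3 → C:1 H:3
Element totals:
  C: 4
  H: 10

C4H10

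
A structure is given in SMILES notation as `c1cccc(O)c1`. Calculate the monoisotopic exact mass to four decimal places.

Atom tally by fragment:
  benzene ring core → C:6 H:6
  (− 1 ring H displaced by substituents)
  + OH → O:1 H:1
Element totals:
  C: 6
  H: 6
  O: 1
Molecular formula: C6H6O.
  M = 6(12.0) + 6(1.007825) + 15.994915
    = 72.000000 + 6.046950 + 15.994915 = 94.041865

94.0419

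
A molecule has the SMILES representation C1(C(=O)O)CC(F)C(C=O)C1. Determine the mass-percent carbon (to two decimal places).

Atom tally by fragment:
  cyclopentane ring core → C:5 H:10
  (− 3 ring H displaced by substituents)
  + COOH → C:1 H:1 O:2
  + F → F:1
  + CHO → C:1 H:1 O:1
Element totals:
  C: 7
  H: 9
  F: 1
  O: 3
Molecular formula: C7H9FO3.
Molar mass = 160.144 g/mol.
Mass from C: 7 × 12.011 = 84.077 g/mol.
%C = 84.077 / 160.144 × 100 = 52.50%.

52.50%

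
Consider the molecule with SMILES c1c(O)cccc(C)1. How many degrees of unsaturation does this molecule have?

Atom tally by fragment:
  benzene ring core → C:6 H:6
  (− 2 ring H displaced by substituents)
  + OH → O:1 H:1
  + CH3 → C:1 H:3
Element totals:
  C: 7
  H: 8
  O: 1
Molecular formula: C7H8O.
DoU = (2C + 2 + N − H − X) / 2 = (2·7 + 2 + 0 − 8 − 0) / 2 = 4.

4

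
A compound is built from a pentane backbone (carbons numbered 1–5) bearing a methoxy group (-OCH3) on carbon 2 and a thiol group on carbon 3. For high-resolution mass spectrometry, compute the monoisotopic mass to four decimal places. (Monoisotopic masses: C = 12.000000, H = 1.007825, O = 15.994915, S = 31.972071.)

Atom tally by fragment:
  CH3 → C:1 H:3
  CH(OCH3) → C:2 H:4 O:1
  CH(SH) → C:1 H:2 S:1
  CH2 → C:1 H:2
  CH3 → C:1 H:3
Element totals:
  C: 6
  H: 14
  O: 1
  S: 1
Molecular formula: C6H14OS.
  M = 6(12.0) + 14(1.007825) + 15.994915 + 31.972071
    = 72.000000 + 14.109550 + 15.994915 + 31.972071 = 134.076536

134.0765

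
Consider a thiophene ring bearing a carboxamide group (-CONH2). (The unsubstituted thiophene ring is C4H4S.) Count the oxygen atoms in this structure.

1

Atom tally by fragment:
  thiophene ring core → C:4 H:4 S:1
  (− 1 ring H displaced by substituents)
  + CONH2 → C:1 H:2 O:1 N:1
Element totals:
  C: 5
  H: 5
  N: 1
  O: 1
  S: 1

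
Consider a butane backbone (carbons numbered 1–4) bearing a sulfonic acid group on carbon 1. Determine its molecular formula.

C4H10O3S

Atom tally by fragment:
  HO3SCH2 → C:1 H:3 S:1 O:3
  CH2 → C:1 H:2
  CH2 → C:1 H:2
  CH3 → C:1 H:3
Element totals:
  C: 4
  H: 10
  O: 3
  S: 1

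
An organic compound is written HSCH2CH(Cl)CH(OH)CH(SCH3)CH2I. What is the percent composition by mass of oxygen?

Atom tally by fragment:
  HSCH2 → C:1 H:3 S:1
  CH(Cl) → C:1 H:1 Cl:1
  CH(OH) → C:1 H:2 O:1
  CH(SCH3) → C:2 H:4 S:1
  CH2I → C:1 H:2 I:1
Element totals:
  C: 6
  H: 12
  Cl: 1
  I: 1
  O: 1
  S: 2
Molecular formula: C6H12ClIOS2.
Molar mass = 326.635 g/mol.
Mass from O: 1 × 15.999 = 15.999 g/mol.
%O = 15.999 / 326.635 × 100 = 4.90%.

4.90%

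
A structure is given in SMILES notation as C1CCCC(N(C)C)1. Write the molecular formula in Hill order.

C7H15N

Atom tally by fragment:
  cyclopentane ring core → C:5 H:10
  (− 1 ring H displaced by substituents)
  + N(CH3)2 → N:1 C:2 H:6
Element totals:
  C: 7
  H: 15
  N: 1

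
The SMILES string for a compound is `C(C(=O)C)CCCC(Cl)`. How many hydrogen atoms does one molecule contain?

Atom tally by fragment:
  CH3COCH2 → C:3 H:5 O:1
  CH2 → C:1 H:2
  CH2 → C:1 H:2
  CH2 → C:1 H:2
  CH2Cl → C:1 H:2 Cl:1
Element totals:
  C: 7
  H: 13
  Cl: 1
  O: 1

13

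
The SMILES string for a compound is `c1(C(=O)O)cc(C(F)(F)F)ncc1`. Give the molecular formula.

C7H4F3NO2

Atom tally by fragment:
  pyridine ring core → C:5 H:5 N:1
  (− 2 ring H displaced by substituents)
  + COOH → C:1 H:1 O:2
  + CF3 → C:1 F:3
Element totals:
  C: 7
  H: 4
  F: 3
  N: 1
  O: 2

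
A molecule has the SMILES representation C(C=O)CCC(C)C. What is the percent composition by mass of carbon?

Atom tally by fragment:
  OHCCH2 → C:2 H:3 O:1
  CH2 → C:1 H:2
  CH2 → C:1 H:2
  CH(CH3) → C:2 H:4
  CH3 → C:1 H:3
Element totals:
  C: 7
  H: 14
  O: 1
Molecular formula: C7H14O.
Molar mass = 114.188 g/mol.
Mass from C: 7 × 12.011 = 84.077 g/mol.
%C = 84.077 / 114.188 × 100 = 73.63%.

73.63%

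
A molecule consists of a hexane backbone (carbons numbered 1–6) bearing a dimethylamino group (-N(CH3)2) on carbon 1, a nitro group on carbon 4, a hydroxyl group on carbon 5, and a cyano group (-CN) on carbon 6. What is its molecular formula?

Atom tally by fragment:
  (CH3)2NCH2 → C:3 H:8 N:1
  CH2 → C:1 H:2
  CH2 → C:1 H:2
  CH(NO2) → C:1 H:1 N:1 O:2
  CH(OH) → C:1 H:2 O:1
  CH2CN → C:2 H:2 N:1
Element totals:
  C: 9
  H: 17
  N: 3
  O: 3

C9H17N3O3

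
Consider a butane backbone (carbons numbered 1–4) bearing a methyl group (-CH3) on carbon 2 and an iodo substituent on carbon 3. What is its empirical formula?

Atom tally by fragment:
  CH3 → C:1 H:3
  CH(CH3) → C:2 H:4
  CH(I) → C:1 H:1 I:1
  CH3 → C:1 H:3
Element totals:
  C: 5
  H: 11
  I: 1
Molecular formula: C5H11I.
gcd of subscripts (5, 11, 1) = 1, so the empirical formula equals the molecular formula.

C5H11I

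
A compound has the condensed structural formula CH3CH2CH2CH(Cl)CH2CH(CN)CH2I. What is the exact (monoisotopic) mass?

Atom tally by fragment:
  CH3 → C:1 H:3
  CH2 → C:1 H:2
  CH2 → C:1 H:2
  CH(Cl) → C:1 H:1 Cl:1
  CH2 → C:1 H:2
  CH(CN) → C:2 H:1 N:1
  CH2I → C:1 H:2 I:1
Element totals:
  C: 8
  H: 13
  Cl: 1
  I: 1
  N: 1
Molecular formula: C8H13ClIN.
  M = 8(12.0) + 13(1.007825) + 34.968853 + 126.904472 + 14.003074
    = 96.000000 + 13.101725 + 34.968853 + 126.904472 + 14.003074 = 284.978124

284.9781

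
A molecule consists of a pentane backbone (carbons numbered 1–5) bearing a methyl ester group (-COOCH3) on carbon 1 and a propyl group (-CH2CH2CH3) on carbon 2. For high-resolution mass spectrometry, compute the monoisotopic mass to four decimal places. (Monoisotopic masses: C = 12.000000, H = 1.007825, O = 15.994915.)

Atom tally by fragment:
  CH3OOCCH2 → C:3 H:5 O:2
  CH(CH2CH2CH3) → C:4 H:8
  CH2 → C:1 H:2
  CH2 → C:1 H:2
  CH3 → C:1 H:3
Element totals:
  C: 10
  H: 20
  O: 2
Molecular formula: C10H20O2.
  M = 10(12.0) + 20(1.007825) + 2(15.994915)
    = 120.000000 + 20.156500 + 31.989830 = 172.146330

172.1463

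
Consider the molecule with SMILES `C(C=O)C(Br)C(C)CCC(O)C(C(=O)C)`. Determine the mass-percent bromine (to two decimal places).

28.62%

Atom tally by fragment:
  OHCCH2 → C:2 H:3 O:1
  CH(Br) → C:1 H:1 Br:1
  CH(CH3) → C:2 H:4
  CH2 → C:1 H:2
  CH2 → C:1 H:2
  CH(OH) → C:1 H:2 O:1
  CH2COCH3 → C:3 H:5 O:1
Element totals:
  C: 11
  H: 19
  Br: 1
  O: 3
Molecular formula: C11H19BrO3.
Molar mass = 279.174 g/mol.
Mass from Br: 1 × 79.904 = 79.904 g/mol.
%Br = 79.904 / 279.174 × 100 = 28.62%.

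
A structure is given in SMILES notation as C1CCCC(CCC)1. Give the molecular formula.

C8H16

Atom tally by fragment:
  cyclopentane ring core → C:5 H:10
  (− 1 ring H displaced by substituents)
  + CH2CH2CH3 → C:3 H:7
Element totals:
  C: 8
  H: 16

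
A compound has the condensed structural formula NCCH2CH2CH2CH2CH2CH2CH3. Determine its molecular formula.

C8H15N

Atom tally by fragment:
  NCCH2 → C:2 H:2 N:1
  CH2 → C:1 H:2
  CH2 → C:1 H:2
  CH2 → C:1 H:2
  CH2 → C:1 H:2
  CH2 → C:1 H:2
  CH3 → C:1 H:3
Element totals:
  C: 8
  H: 15
  N: 1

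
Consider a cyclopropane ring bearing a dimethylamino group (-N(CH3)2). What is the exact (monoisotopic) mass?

85.0891

Atom tally by fragment:
  cyclopropane ring core → C:3 H:6
  (− 1 ring H displaced by substituents)
  + N(CH3)2 → N:1 C:2 H:6
Element totals:
  C: 5
  H: 11
  N: 1
Molecular formula: C5H11N.
  M = 5(12.0) + 11(1.007825) + 14.003074
    = 60.000000 + 11.086075 + 14.003074 = 85.089149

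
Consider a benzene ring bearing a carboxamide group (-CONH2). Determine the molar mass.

121.14 g/mol

Atom tally by fragment:
  benzene ring core → C:6 H:6
  (− 1 ring H displaced by substituents)
  + CONH2 → C:1 H:2 O:1 N:1
Element totals:
  C: 7
  H: 7
  N: 1
  O: 1
Molecular formula: C7H7NO.
  M = 7(12.011) + 7(1.008) + 14.007 + 15.999
    = 84.077 + 7.056 + 14.007 + 15.999 = 121.139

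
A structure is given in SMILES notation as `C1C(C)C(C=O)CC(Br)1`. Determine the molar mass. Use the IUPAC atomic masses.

191.07 g/mol

Atom tally by fragment:
  cyclopentane ring core → C:5 H:10
  (− 3 ring H displaced by substituents)
  + CH3 → C:1 H:3
  + CHO → C:1 H:1 O:1
  + Br → Br:1
Element totals:
  C: 7
  H: 11
  Br: 1
  O: 1
Molecular formula: C7H11BrO.
  M = 7(12.011) + 11(1.008) + 79.904 + 15.999
    = 84.077 + 11.088 + 79.904 + 15.999 = 191.068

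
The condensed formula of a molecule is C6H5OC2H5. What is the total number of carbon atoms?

8

Element totals:
  C: 8
  H: 10
  O: 1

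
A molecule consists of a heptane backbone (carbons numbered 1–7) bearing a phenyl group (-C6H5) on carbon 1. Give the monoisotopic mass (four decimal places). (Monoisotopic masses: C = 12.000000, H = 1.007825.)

176.1565

Atom tally by fragment:
  C6H5CH2 → C:7 H:7
  CH2 → C:1 H:2
  CH2 → C:1 H:2
  CH2 → C:1 H:2
  CH2 → C:1 H:2
  CH2 → C:1 H:2
  CH3 → C:1 H:3
Element totals:
  C: 13
  H: 20
Molecular formula: C13H20.
  M = 13(12.0) + 20(1.007825)
    = 156.000000 + 20.156500 = 176.156500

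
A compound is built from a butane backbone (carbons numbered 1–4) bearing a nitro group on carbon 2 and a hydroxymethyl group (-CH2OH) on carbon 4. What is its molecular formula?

C5H11NO3

Atom tally by fragment:
  CH3 → C:1 H:3
  CH(NO2) → C:1 H:1 N:1 O:2
  CH2 → C:1 H:2
  CH2CH2OH → C:2 H:5 O:1
Element totals:
  C: 5
  H: 11
  N: 1
  O: 3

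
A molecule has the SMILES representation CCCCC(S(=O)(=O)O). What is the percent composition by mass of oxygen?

31.53%

Atom tally by fragment:
  CH3 → C:1 H:3
  CH2 → C:1 H:2
  CH2 → C:1 H:2
  CH2 → C:1 H:2
  CH2SO3H → C:1 H:3 S:1 O:3
Element totals:
  C: 5
  H: 12
  O: 3
  S: 1
Molecular formula: C5H12O3S.
Molar mass = 152.208 g/mol.
Mass from O: 3 × 15.999 = 47.997 g/mol.
%O = 47.997 / 152.208 × 100 = 31.53%.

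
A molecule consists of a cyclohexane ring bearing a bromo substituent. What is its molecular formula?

Atom tally by fragment:
  cyclohexane ring core → C:6 H:12
  (− 1 ring H displaced by substituents)
  + Br → Br:1
Element totals:
  C: 6
  H: 11
  Br: 1

C6H11Br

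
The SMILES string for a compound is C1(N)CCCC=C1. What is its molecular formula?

C6H11N

Atom tally by fragment:
  cyclohexene ring core → C:6 H:10
  (− 1 ring H displaced by substituents)
  + NH2 → N:1 H:2
Element totals:
  C: 6
  H: 11
  N: 1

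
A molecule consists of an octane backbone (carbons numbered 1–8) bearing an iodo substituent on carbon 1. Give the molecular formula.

C8H17I

Atom tally by fragment:
  ICH2 → C:1 H:2 I:1
  CH2 → C:1 H:2
  CH2 → C:1 H:2
  CH2 → C:1 H:2
  CH2 → C:1 H:2
  CH2 → C:1 H:2
  CH2 → C:1 H:2
  CH3 → C:1 H:3
Element totals:
  C: 8
  H: 17
  I: 1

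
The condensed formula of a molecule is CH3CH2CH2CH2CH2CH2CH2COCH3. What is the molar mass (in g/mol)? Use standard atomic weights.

Atom tally by fragment:
  CH3 → C:1 H:3
  CH2 → C:1 H:2
  CH2 → C:1 H:2
  CH2 → C:1 H:2
  CH2 → C:1 H:2
  CH2 → C:1 H:2
  CH2COCH3 → C:3 H:5 O:1
Element totals:
  C: 9
  H: 18
  O: 1
Molecular formula: C9H18O.
  M = 9(12.011) + 18(1.008) + 15.999
    = 108.099 + 18.144 + 15.999 = 142.242

142.24 g/mol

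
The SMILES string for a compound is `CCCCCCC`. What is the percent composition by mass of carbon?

Atom tally by fragment:
  CH3 → C:1 H:3
  CH2 → C:1 H:2
  CH2 → C:1 H:2
  CH2 → C:1 H:2
  CH2 → C:1 H:2
  CH2 → C:1 H:2
  CH3 → C:1 H:3
Element totals:
  C: 7
  H: 16
Molecular formula: C7H16.
Molar mass = 100.205 g/mol.
Mass from C: 7 × 12.011 = 84.077 g/mol.
%C = 84.077 / 100.205 × 100 = 83.90%.

83.90%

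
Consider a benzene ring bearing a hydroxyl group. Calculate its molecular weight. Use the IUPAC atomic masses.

Atom tally by fragment:
  benzene ring core → C:6 H:6
  (− 1 ring H displaced by substituents)
  + OH → O:1 H:1
Element totals:
  C: 6
  H: 6
  O: 1
Molecular formula: C6H6O.
  M = 6(12.011) + 6(1.008) + 15.999
    = 72.066 + 6.048 + 15.999 = 94.113

94.11 g/mol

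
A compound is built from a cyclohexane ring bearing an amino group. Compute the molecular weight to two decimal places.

Atom tally by fragment:
  cyclohexane ring core → C:6 H:12
  (− 1 ring H displaced by substituents)
  + NH2 → N:1 H:2
Element totals:
  C: 6
  H: 13
  N: 1
Molecular formula: C6H13N.
  M = 6(12.011) + 13(1.008) + 14.007
    = 72.066 + 13.104 + 14.007 = 99.177

99.18 g/mol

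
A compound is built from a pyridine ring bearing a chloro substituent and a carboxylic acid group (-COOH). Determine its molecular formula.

C6H4ClNO2

Atom tally by fragment:
  pyridine ring core → C:5 H:5 N:1
  (− 2 ring H displaced by substituents)
  + Cl → Cl:1
  + COOH → C:1 H:1 O:2
Element totals:
  C: 6
  H: 4
  Cl: 1
  N: 1
  O: 2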